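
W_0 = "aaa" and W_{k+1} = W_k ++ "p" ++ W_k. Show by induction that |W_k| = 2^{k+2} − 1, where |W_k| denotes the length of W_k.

Base case: |W_0| = 3, and 2^{0+2} − 1 = 3.
Assume |W_m| = 2^{m+2} − 1.
Then |W_{m+1}| = |W_m| + 1 + |W_m| = 2|W_m| + 1 = 2(2^{m+2} − 1) + 1 = 2^{m+3} − 2 + 1 = 2^{m+3} − 1.
Hence |W_k| = 2^{k+2} − 1 for every k ≥ 0, by induction.

|W_k| = 2^{k+2} − 1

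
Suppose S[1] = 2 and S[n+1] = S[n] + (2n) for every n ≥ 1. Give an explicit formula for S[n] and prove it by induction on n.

Claim: S[n] = n^2 − n + 2.

Base case: S[1] = 2, and 1^2 − 1 + 2 = 2.
Assume S[r] = r^2 − r + 2.
Then S[r+1] = S[r] + (2r) = (r^2 − r + 2) + (2r) = r^2 + r + 2,
and (r+1)^2 − (r+1) + 2 = r^2 + r + 2.
Hence S[n] = n^2 − n + 2 for every n ≥ 1, by induction.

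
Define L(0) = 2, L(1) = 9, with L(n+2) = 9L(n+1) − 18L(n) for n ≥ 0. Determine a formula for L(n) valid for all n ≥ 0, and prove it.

Claim: L(n) = 3^n + 6^n.

Base cases: L(0) = 2 and 3^0 + 6^0 = 2; L(1) = 9 and 3^1 + 6^1 = 9.
Assume L(j) = 3^j + 6^j for all 0 ≤ j ≤ k, where k ≥ 1.
Then L(k+1) = 9L(k) − 18L(k−1) = 9·(3^k + 6^k) − 18·(3^{k−1} + 6^{k−1}) = (9·3 − 18)3^{k−1} + (9·6 − 18)6^{k−1} = 9·3^{k−1} + 36·6^{k−1} = 3^{k+1} + 6^{k+1}.
By strong induction, L(n) = 3^n + 6^n for all n ≥ 0.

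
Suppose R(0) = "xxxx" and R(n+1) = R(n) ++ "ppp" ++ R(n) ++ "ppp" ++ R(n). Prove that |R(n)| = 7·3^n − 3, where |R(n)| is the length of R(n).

Base case: |R(0)| = 4, and 7·3^0 − 3 = 4.
Assume |R(m)| = 7·3^m − 3.
Then |R(m+1)| = 3|R(m)| + 6 = 3(7·3^m − 3) + 6 = 7·3^{m+1} − 9 + 6 = 7·3^{m+1} − 3.
By induction, |R(n)| = 7·3^n − 3 for all n ≥ 0.

|R(n)| = 7·3^n − 3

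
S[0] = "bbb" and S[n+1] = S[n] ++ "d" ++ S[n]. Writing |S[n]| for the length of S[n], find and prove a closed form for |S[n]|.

Claim: |S[n]| = 2^{n+2} − 1.

Base case: |S[0]| = 3, and 2^{0+2} − 1 = 3.
Assume |S[k]| = 2^{k+2} − 1.
Then |S[k+1]| = |S[k]| + 1 + |S[k]| = 2|S[k]| + 1 = 2(2^{k+2} − 1) + 1 = 2^{k+3} − 2 + 1 = 2^{k+3} − 1.
By induction, |S[n]| = 2^{n+2} − 1 for all n ≥ 0.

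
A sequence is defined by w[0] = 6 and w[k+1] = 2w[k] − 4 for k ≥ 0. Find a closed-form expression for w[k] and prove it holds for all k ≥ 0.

Claim: w[k] = 2^{k+1} + 4.

Base case: w[0] = 6, and 2^{0+1} + 4 = 2 + 4 = 6.
Assume w[r] = 2^{r+1} + 4 for some r ≥ 0.
Then w[r+1] = 2w[r] − 4 = 2·(2^{r+1} + 4) − 4 = 2^{r+2} + 8 − 4 = 2^{r+2} + 4.
This completes the inductive step, so w[k] = 2^{k+1} + 4 for all k ≥ 0.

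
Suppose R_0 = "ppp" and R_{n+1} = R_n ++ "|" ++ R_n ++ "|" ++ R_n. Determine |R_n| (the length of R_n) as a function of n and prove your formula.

Claim: |R_n| = 4·3^n − 1.

Base case: |R_0| = 3, and 4·3^0 − 1 = 3.
Assume |R_k| = 4·3^k − 1.
Then |R_{k+1}| = 3|R_k| + 2 = 3(4·3^k − 1) + 2 = 4·3^{k+1} − 3 + 2 = 4·3^{k+1} − 1.
This completes the inductive step, so |R_n| = 4·3^n − 1 for all n ≥ 0.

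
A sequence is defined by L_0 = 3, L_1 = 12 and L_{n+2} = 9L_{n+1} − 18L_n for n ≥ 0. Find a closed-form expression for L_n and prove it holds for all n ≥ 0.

Claim: L_n = 6^n + 2·3^n.

Base cases: L_0 = 3 and 6^0 + 2·3^0 = 3; L_1 = 12 and 6^1 + 2·3^1 = 12.
Assume L_j = 6^j + 2·3^j for all 0 ≤ j ≤ r, where r ≥ 1.
Then L_{r+1} = 9L_r − 18L_{r−1} = 9·(6^r + 2·3^r) − 18·(6^{r−1} + 2·3^{r−1}) = (9·6 − 18)6^{r−1} + 2·(9·3 − 18)3^{r−1} = 36·6^{r−1} + 18·3^{r−1} = 6^{r+1} + 2·3^{r+1}.
By strong induction, L_n = 6^n + 2·3^n for all n ≥ 0.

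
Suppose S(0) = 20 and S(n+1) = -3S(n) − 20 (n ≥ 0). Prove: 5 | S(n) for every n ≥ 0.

Base case: S(0) = 20 = 5·4, so 5 | S(0).
Assume 5 | S(j), so S(j) = 5t for some integer t.
Then S(j+1) = -3S(j) − 20 = -3·(5t) − 20 = 5(-3t − 4), so 5 | S(j+1).
Hence 5 | S(n) for every n ≥ 0, by induction.

5 | S(n)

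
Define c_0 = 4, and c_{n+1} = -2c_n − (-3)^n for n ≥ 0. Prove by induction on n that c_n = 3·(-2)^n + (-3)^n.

Base case: c_0 = 4, and 3·(-2)^0 + (-3)^0 = 3 + 1 = 4.
Assume c_m = 3·(-2)^m + (-3)^m for some m ≥ 0.
Then c_{m+1} = -2c_m − (-3)^m = -2·(3·(-2)^m + (-3)^m) − (-3)^m = 3·(-2)^{m+1} − 2·(-3)^m − (-3)^m = 3·(-2)^{m+1} − 3·(-3)^m = 3·(-2)^{m+1} + (-3)^{m+1}.
By induction, c_n = 3·(-2)^n + (-3)^n for all n ≥ 0.

c_n = 3·(-2)^n + (-3)^n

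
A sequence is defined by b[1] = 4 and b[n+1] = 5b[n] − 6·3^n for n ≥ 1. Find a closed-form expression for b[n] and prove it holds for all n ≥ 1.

Claim: b[n] = -5^n + 3·3^n.

Base case: b[1] = 4, and -5^1 + 3·3^1 = -5 + 9 = 4.
Assume b[j] = -5^j + 3·3^j for some j ≥ 1.
Then b[j+1] = 5b[j] − 6·3^j = 5·(-5^j + 3·3^j) − 6·3^j = -5^{j+1} + 15·3^j − 6·3^j = -5^{j+1} + 9·3^j = -5^{j+1} + 3·3^{j+1}.
This completes the inductive step, so b[n] = -5^n + 3·3^n for all n ≥ 1.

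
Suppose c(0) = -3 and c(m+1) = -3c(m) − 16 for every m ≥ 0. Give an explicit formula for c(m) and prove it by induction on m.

Claim: c(m) = (-3)^m − 4.

Base case: c(0) = -3, and (-3)^0 − 4 = 1 − 4 = -3.
Assume c(k) = (-3)^k − 4 for some k ≥ 0.
Then c(k+1) = -3c(k) − 16 = -3·((-3)^k − 4) − 16 = -3·(-3)^k + 12 − 16 = (-3)^{k+1} − 4.
By induction, c(m) = (-3)^m − 4 for all m ≥ 0.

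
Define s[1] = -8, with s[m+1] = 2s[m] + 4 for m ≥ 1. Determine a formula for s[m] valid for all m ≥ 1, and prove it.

Claim: s[m] = -2^{m+1} − 4.

Base case: s[1] = -8, and -2^{1+1} − 4 = -4 − 4 = -8.
Assume s[k] = -2^{k+1} − 4 for some k ≥ 1.
Then s[k+1] = 2s[k] + 4 = 2·(-2^{k+1} − 4) + 4 = -2^{k+2} − 8 + 4 = -2^{k+2} − 4.
By induction, s[m] = -2^{m+1} − 4 for all m ≥ 1.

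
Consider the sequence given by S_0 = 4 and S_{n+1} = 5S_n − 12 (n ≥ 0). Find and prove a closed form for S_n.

Claim: S_n = 5^n + 3.

Base case: S_0 = 4, and 5^0 + 3 = 1 + 3 = 4.
Assume S_m = 5^m + 3 for some m ≥ 0.
Then S_{m+1} = 5S_m − 12 = 5·(5^m + 3) − 12 = 5^{m+1} + 15 − 12 = 5^{m+1} + 3.
Hence S_n = 5^n + 3 for every n ≥ 0, by induction.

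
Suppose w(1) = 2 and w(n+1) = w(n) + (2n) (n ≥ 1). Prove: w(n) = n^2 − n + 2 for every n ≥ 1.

Base case: w(1) = 2, and 1^2 − 1 + 2 = 2.
Assume w(r) = r^2 − r + 2.
Then w(r+1) = w(r) + (2r) = (r^2 − r + 2) + (2r) = r^2 + r + 2,
and (r+1)^2 − (r+1) + 2 = r^2 + r + 2.
By induction, w(n) = n^2 − n + 2 for all n ≥ 1.

w(n) = n^2 − n + 2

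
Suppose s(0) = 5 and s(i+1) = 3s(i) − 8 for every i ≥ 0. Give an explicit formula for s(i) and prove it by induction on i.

Claim: s(i) = 3^i + 4.

Base case: s(0) = 5, and 3^0 + 4 = 1 + 4 = 5.
Assume s(r) = 3^r + 4 for some r ≥ 0.
Then s(r+1) = 3s(r) − 8 = 3·(3^r + 4) − 8 = 3^{r+1} + 12 − 8 = 3^{r+1} + 4.
Hence s(i) = 3^i + 4 for every i ≥ 0, by induction.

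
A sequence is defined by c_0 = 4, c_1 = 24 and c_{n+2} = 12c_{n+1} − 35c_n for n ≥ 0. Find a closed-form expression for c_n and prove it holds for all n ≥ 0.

Claim: c_n = 2·5^n + 2·7^n.

Base cases: c_0 = 4 and 2·5^0 + 2·7^0 = 4; c_1 = 24 and 2·5^1 + 2·7^1 = 24.
Assume c_i = 2·5^i + 2·7^i for all 0 ≤ i ≤ j, where j ≥ 1.
Then c_{j+1} = 12c_j − 35c_{j−1} = 12·(2·5^j + 2·7^j) − 35·(2·5^{j−1} + 2·7^{j−1}) = 2·(12·5 − 35)5^{j−1} + 2·(12·7 − 35)7^{j−1} = 50·5^{j−1} + 98·7^{j−1} = 2·5^{j+1} + 2·7^{j+1}.
This completes the inductive step, so c_n = 2·5^n + 2·7^n for all n ≥ 0.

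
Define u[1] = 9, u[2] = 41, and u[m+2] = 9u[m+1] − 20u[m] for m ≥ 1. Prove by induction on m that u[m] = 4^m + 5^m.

Base cases: u[1] = 9 and 4^1 + 5^1 = 9; u[2] = 41 and 4^2 + 5^2 = 41.
Assume u[j] = 4^j + 5^j for all 1 ≤ j ≤ r, where r ≥ 2.
Then u[r+1] = 9u[r] − 20u[r−1] = 9·(4^r + 5^r) − 20·(4^{r−1} + 5^{r−1}) = (9·4 − 20)4^{r−1} + (9·5 − 20)5^{r−1} = 16·4^{r−1} + 25·5^{r−1} = 4^{r+1} + 5^{r+1}.
So the formula holds for r+1, and by strong induction u[m] = 4^m + 5^m for all m ≥ 1.

u[m] = 4^m + 5^m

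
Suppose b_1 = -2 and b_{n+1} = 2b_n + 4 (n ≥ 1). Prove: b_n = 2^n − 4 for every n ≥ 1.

Base case: b_1 = -2, and 2^1 − 4 = 2 − 4 = -2.
Assume b_m = 2^m − 4 for some m ≥ 1.
Then b_{m+1} = 2b_m + 4 = 2·(2^m − 4) + 4 = 2^{m+1} − 8 + 4 = 2^{m+1} − 4.
This completes the inductive step, so b_n = 2^n − 4 for all n ≥ 1.

b_n = 2^n − 4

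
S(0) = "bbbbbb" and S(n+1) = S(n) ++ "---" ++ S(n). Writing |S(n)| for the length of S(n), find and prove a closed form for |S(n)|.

Claim: |S(n)| = 9·2^n − 3.

Base case: |S(0)| = 6, and 9·2^0 − 3 = 6.
Assume |S(r)| = 9·2^r − 3.
Then |S(r+1)| = |S(r)| + 3 + |S(r)| = 2|S(r)| + 3 = 2(9·2^r − 3) + 3 = 9·2^{r+1} − 6 + 3 = 9·2^{r+1} − 3.
This completes the inductive step, so |S(n)| = 9·2^n − 3 for all n ≥ 0.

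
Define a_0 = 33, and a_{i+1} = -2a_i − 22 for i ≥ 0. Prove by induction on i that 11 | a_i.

Base case: a_0 = 33 = 11·3, so 11 | a_0.
Assume 11 | a_m, so a_m = 11t for some integer t.
Then a_{m+1} = -2a_m − 22 = -2·(11t) − 22 = 11(-2t − 2), so 11 | a_{m+1}.
So the property holds for m+1, and by induction 11 | a_i for all i ≥ 0.

11 | a_i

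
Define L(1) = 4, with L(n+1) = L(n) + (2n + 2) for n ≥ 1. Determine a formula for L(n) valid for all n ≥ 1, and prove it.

Claim: L(n) = n^2 + n + 2.

Base case: L(1) = 4, and 1^2 + 1 + 2 = 4.
Assume L(k) = k^2 + k + 2.
Then L(k+1) = L(k) + (2k + 2) = (k^2 + k + 2) + (2k + 2) = k^2 + 3k + 4,
and (k+1)^2 + (k+1) + 2 = k^2 + 3k + 4.
By induction, L(n) = n^2 + n + 2 for all n ≥ 1.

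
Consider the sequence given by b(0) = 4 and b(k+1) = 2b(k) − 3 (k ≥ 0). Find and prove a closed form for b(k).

Claim: b(k) = 2^k + 3.

Base case: b(0) = 4, and 2^0 + 3 = 1 + 3 = 4.
Assume b(j) = 2^j + 3 for some j ≥ 0.
Then b(j+1) = 2b(j) − 3 = 2·(2^j + 3) − 3 = 2^{j+1} + 6 − 3 = 2^{j+1} + 3.
This completes the inductive step, so b(k) = 2^k + 3 for all k ≥ 0.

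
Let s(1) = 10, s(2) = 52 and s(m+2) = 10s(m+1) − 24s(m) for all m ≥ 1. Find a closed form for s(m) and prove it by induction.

Claim: s(m) = 6^m + 4^m.

Base cases: s(1) = 10 and 6^1 + 4^1 = 10; s(2) = 52 and 6^2 + 4^2 = 52.
Assume s(j) = 6^j + 4^j for all 1 ≤ j ≤ r, where r ≥ 2.
Then s(r+1) = 10s(r) − 24s(r−1) = 10·(6^r + 4^r) − 24·(6^{r−1} + 4^{r−1}) = (10·6 − 24)6^{r−1} + (10·4 − 24)4^{r−1} = 36·6^{r−1} + 16·4^{r−1} = 6^{r+1} + 4^{r+1}.
So the formula holds for r+1, and by strong induction s(m) = 6^m + 4^m for all m ≥ 1.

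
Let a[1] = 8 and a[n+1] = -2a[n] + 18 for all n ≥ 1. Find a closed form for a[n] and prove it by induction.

Claim: a[n] = -(-2)^n + 6.

Base case: a[1] = 8, and -(-2)^1 + 6 = 2 + 6 = 8.
Assume a[m] = -(-2)^m + 6 for some m ≥ 1.
Then a[m+1] = -2a[m] + 18 = -2·(-(-2)^m + 6) + 18 = 2·(-2)^m − 12 + 18 = -(-2)^{m+1} + 6.
So the formula holds for m+1, and by induction a[n] = -(-2)^n + 6 for all n ≥ 1.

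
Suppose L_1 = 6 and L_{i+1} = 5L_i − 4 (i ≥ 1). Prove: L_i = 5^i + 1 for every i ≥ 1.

Base case: L_1 = 6, and 5^1 + 1 = 5 + 1 = 6.
Assume L_m = 5^m + 1 for some m ≥ 1.
Then L_{m+1} = 5L_m − 4 = 5·(5^m + 1) − 4 = 5^{m+1} + 5 − 4 = 5^{m+1} + 1.
Hence L_i = 5^i + 1 for every i ≥ 1, by induction.

L_i = 5^i + 1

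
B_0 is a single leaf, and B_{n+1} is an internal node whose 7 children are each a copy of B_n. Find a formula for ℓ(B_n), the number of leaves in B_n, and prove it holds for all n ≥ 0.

Claim: ℓ(B_n) = 7^n.

Base case: ℓ(B_0) = 1, and 7^0 = 1.
Assume ℓ(B_j) = 7^j.
Then ℓ(B_{j+1}) = 7·ℓ(B_j) = 7·7^j = 7^{j+1}.
By induction, ℓ(B_n) = 7^n for all n ≥ 0.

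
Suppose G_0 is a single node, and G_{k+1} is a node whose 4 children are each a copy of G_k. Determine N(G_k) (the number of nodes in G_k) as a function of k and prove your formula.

Claim: N(G_k) = (4^{k+1} − 1)/3.

Base case: N(G_0) = 1, and (4^{0+1} − 1)/3 = 1.
Assume N(G_r) = (4^{r+1} − 1)/3.
Then N(G_{r+1}) = 1 + 4N(G_r) = 1 + 4·(4^{r+1} − 1)/3 = 1 + (4^{r+2} − 4)/3 = (3 + 4^{r+2} − 4)/3 = (4^{r+2} − 1)/3.
Hence N(G_k) = (4^{k+1} − 1)/3 for every k ≥ 0, by induction.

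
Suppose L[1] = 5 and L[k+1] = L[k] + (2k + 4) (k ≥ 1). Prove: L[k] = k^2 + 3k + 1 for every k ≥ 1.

Base case: L[1] = 5, and 1^2 + 3·1 + 1 = 5.
Assume L[m] = m^2 + 3m + 1.
Then L[m+1] = L[m] + (2m + 4) = (m^2 + 3m + 1) + (2m + 4) = m^2 + 5m + 5,
and (m+1)^2 + 3·(m+1) + 1 = m^2 + 5m + 5.
Hence L[k] = k^2 + 3k + 1 for every k ≥ 1, by induction.

L[k] = k^2 + 3k + 1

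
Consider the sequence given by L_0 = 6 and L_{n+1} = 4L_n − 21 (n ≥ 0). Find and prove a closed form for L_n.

Claim: L_n = -4^n + 7.

Base case: L_0 = 6, and -4^0 + 7 = -1 + 7 = 6.
Assume L_k = -4^k + 7 for some k ≥ 0.
Then L_{k+1} = 4L_k − 21 = 4·(-4^k + 7) − 21 = -4^{k+1} + 28 − 21 = -4^{k+1} + 7.
This completes the inductive step, so L_n = -4^n + 7 for all n ≥ 0.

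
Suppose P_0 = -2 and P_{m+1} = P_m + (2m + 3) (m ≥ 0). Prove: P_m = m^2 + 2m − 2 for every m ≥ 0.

Base case: P_0 = -2, and 0^2 + 2·0 − 2 = -2.
Assume P_k = k^2 + 2k − 2.
Then P_{k+1} = P_k + (2k + 3) = (k^2 + 2k − 2) + (2k + 3) = k^2 + 4k + 1,
and (k+1)^2 + 2·(k+1) − 2 = k^2 + 4k + 1.
This completes the inductive step, so P_m = m^2 + 2m − 2 for all m ≥ 0.

P_m = m^2 + 2m − 2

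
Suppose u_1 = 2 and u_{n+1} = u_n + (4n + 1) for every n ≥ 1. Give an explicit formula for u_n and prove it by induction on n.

Claim: u_n = 2n^2 − n + 1.

Base case: u_1 = 2, and 2·1^2 − 1 + 1 = 2.
Assume u_k = 2k^2 − k + 1.
Then u_{k+1} = u_k + (4k + 1) = (2k^2 − k + 1) + (4k + 1) = 2k^2 + 3k + 2,
and 2·(k+1)^2 − (k+1) + 1 = 2k^2 + 3k + 2.
This completes the inductive step, so u_n = 2n^2 − n + 1 for all n ≥ 1.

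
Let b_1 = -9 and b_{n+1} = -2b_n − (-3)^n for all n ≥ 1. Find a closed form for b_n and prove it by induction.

Claim: b_n = 3·(-2)^n + (-3)^n.

Base case: b_1 = -9, and 3·(-2)^1 + (-3)^1 = -6 − 3 = -9.
Assume b_j = 3·(-2)^j + (-3)^j for some j ≥ 1.
Then b_{j+1} = -2b_j − (-3)^j = -2·(3·(-2)^j + (-3)^j) − (-3)^j = 3·(-2)^{j+1} − 2·(-3)^j − (-3)^j = 3·(-2)^{j+1} − 3·(-3)^j = 3·(-2)^{j+1} + (-3)^{j+1}.
This completes the inductive step, so b_n = 3·(-2)^n + (-3)^n for all n ≥ 1.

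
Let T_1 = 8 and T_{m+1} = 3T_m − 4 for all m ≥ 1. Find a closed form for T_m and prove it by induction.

Claim: T_m = 2·3^m + 2.

Base case: T_1 = 8, and 2·3^1 + 2 = 6 + 2 = 8.
Assume T_k = 2·3^k + 2 for some k ≥ 1.
Then T_{k+1} = 3T_k − 4 = 3·(2·3^k + 2) − 4 = 6·3^k + 6 − 4 = 2·3^{k+1} + 2.
Hence T_m = 2·3^m + 2 for every m ≥ 1, by induction.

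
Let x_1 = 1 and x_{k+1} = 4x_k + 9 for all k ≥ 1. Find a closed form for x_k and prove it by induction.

Claim: x_k = 4^k − 3.

Base case: x_1 = 1, and 4^1 − 3 = 4 − 3 = 1.
Assume x_j = 4^j − 3 for some j ≥ 1.
Then x_{j+1} = 4x_j + 9 = 4·(4^j − 3) + 9 = 4^{j+1} − 12 + 9 = 4^{j+1} − 3.
So the formula holds for j+1, and by induction x_k = 4^k − 3 for all k ≥ 1.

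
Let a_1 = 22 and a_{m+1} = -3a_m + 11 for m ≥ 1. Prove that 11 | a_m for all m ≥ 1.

Base case: a_1 = 22 = 11·2, so 11 | a_1.
Assume 11 | a_j, so a_j = 11t for some integer t.
Then a_{j+1} = -3a_j + 11 = -3·(11t) + 11 = 11(-3t + 1), so 11 | a_{j+1}.
By induction, 11 | a_m for all m ≥ 1.

11 | a_m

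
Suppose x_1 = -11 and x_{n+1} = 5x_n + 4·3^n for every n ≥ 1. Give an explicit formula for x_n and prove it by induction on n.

Claim: x_n = -5^n − 2·3^n.

Base case: x_1 = -11, and -5^1 − 2·3^1 = -5 − 6 = -11.
Assume x_j = -5^j − 2·3^j for some j ≥ 1.
Then x_{j+1} = 5x_j + 4·3^j = 5·(-5^j − 2·3^j) + 4·3^j = -5^{j+1} − 10·3^j + 4·3^j = -5^{j+1} − 6·3^j = -5^{j+1} − 2·3^{j+1}.
So the formula holds for j+1, and by induction x_n = -5^n − 2·3^n for all n ≥ 1.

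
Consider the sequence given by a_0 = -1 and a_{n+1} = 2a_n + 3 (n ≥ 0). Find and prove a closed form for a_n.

Claim: a_n = 2^{n+1} − 3.

Base case: a_0 = -1, and 2^{0+1} − 3 = 2 − 3 = -1.
Assume a_j = 2^{j+1} − 3 for some j ≥ 0.
Then a_{j+1} = 2a_j + 3 = 2·(2^{j+1} − 3) + 3 = 2^{j+2} − 6 + 3 = 2^{j+2} − 3.
Hence a_n = 2^{n+1} − 3 for every n ≥ 0, by induction.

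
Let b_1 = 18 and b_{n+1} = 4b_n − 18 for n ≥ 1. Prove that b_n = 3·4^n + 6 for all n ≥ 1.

Base case: b_1 = 18, and 3·4^1 + 6 = 12 + 6 = 18.
Assume b_m = 3·4^m + 6 for some m ≥ 1.
Then b_{m+1} = 4b_m − 18 = 4·(3·4^m + 6) − 18 = 12·4^m + 24 − 18 = 3·4^{m+1} + 6.
So the formula holds for m+1, and by induction b_n = 3·4^n + 6 for all n ≥ 1.

b_n = 3·4^n + 6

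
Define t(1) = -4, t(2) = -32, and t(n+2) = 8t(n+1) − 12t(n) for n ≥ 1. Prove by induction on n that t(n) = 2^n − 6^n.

Base cases: t(1) = -4 and 2^1 − 6^1 = -4; t(2) = -32 and 2^2 − 6^2 = -32.
Assume t(j) = 2^j − 6^j for all 1 ≤ j ≤ m, where m ≥ 2.
Then t(m+1) = 8t(m) − 12t(m−1) = 8·(2^m − 6^m) − 12·(2^{m−1} − 6^{m−1}) = (8·2 − 12)2^{m−1} − (8·6 − 12)6^{m−1} = 4·2^{m−1} − 36·6^{m−1} = 2^{m+1} − 6^{m+1}.
Hence t(n) = 2^n − 6^n for every n ≥ 1, by strong induction.

t(n) = 2^n − 6^n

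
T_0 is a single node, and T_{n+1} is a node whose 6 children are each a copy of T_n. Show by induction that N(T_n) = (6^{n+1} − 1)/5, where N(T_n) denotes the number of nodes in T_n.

Base case: N(T_0) = 1, and (6^{0+1} − 1)/5 = 1.
Assume N(T_m) = (6^{m+1} − 1)/5.
Then N(T_{m+1}) = 1 + 6N(T_m) = 1 + 6·(6^{m+1} − 1)/5 = 1 + (6^{m+2} − 6)/5 = (5 + 6^{m+2} − 6)/5 = (6^{m+2} − 1)/5.
By induction, N(T_n) = (6^{n+1} − 1)/5 for all n ≥ 0.

N(T_n) = (6^{n+1} − 1)/5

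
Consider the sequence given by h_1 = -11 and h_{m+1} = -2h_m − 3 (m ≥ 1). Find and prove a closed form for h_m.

Claim: h_m = 5·(-2)^m − 1.

Base case: h_1 = -11, and 5·(-2)^1 − 1 = -10 − 1 = -11.
Assume h_k = 5·(-2)^k − 1 for some k ≥ 1.
Then h_{k+1} = -2h_k − 3 = -2·(5·(-2)^k − 1) − 3 = -10·(-2)^k + 2 − 3 = 5·(-2)^{k+1} − 1.
This completes the inductive step, so h_m = 5·(-2)^m − 1 for all m ≥ 1.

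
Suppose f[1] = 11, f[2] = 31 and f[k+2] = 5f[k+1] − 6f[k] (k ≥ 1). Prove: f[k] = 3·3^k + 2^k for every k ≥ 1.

Base cases: f[1] = 11 and 3·3^1 + 2^1 = 11; f[2] = 31 and 3·3^2 + 2^2 = 31.
Assume f[j] = 3·3^j + 2^j for all 1 ≤ j ≤ m, where m ≥ 2.
Then f[m+1] = 5f[m] − 6f[m−1] = 5·(3·3^m + 2^m) − 6·(3·3^{m−1} + 2^{m−1}) = 3·(5·3 − 6)3^{m−1} + (5·2 − 6)2^{m−1} = 27·3^{m−1} + 4·2^{m−1} = 3·3^{m+1} + 2^{m+1}.
This completes the inductive step, so f[k] = 3·3^k + 2^k for all k ≥ 1.

f[k] = 3·3^k + 2^k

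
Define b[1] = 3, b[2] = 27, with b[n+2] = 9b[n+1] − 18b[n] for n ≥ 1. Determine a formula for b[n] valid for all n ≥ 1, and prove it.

Claim: b[n] = 6^n − 3^n.

Base cases: b[1] = 3 and 6^1 − 3^1 = 3; b[2] = 27 and 6^2 − 3^2 = 27.
Assume b[i] = 6^i − 3^i for all 1 ≤ i ≤ j, where j ≥ 2.
Then b[j+1] = 9b[j] − 18b[j−1] = 9·(6^j − 3^j) − 18·(6^{j−1} − 3^{j−1}) = (9·6 − 18)6^{j−1} − (9·3 − 18)3^{j−1} = 36·6^{j−1} − 9·3^{j−1} = 6^{j+1} − 3^{j+1}.
By strong induction, b[n] = 6^n − 3^n for all n ≥ 1.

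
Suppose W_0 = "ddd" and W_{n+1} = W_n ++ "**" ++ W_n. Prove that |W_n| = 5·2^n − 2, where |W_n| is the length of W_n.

Base case: |W_0| = 3, and 5·2^0 − 2 = 3.
Assume |W_j| = 5·2^j − 2.
Then |W_{j+1}| = |W_j| + 2 + |W_j| = 2|W_j| + 2 = 2(5·2^j − 2) + 2 = 5·2^{j+1} − 4 + 2 = 5·2^{j+1} − 2.
Hence |W_n| = 5·2^n − 2 for every n ≥ 0, by induction.

|W_n| = 5·2^n − 2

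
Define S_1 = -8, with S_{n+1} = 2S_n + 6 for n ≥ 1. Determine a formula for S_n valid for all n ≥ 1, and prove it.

Claim: S_n = -2^n − 6.

Base case: S_1 = -8, and -2^1 − 6 = -2 − 6 = -8.
Assume S_r = -2^r − 6 for some r ≥ 1.
Then S_{r+1} = 2S_r + 6 = 2·(-2^r − 6) + 6 = -2^{r+1} − 12 + 6 = -2^{r+1} − 6.
This completes the inductive step, so S_n = -2^n − 6 for all n ≥ 1.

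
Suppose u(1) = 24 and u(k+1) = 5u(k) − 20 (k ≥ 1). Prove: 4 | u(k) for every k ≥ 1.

Base case: u(1) = 24 = 4·6, so 4 | u(1).
Assume 4 | u(j), so u(j) = 4t for some integer t.
Then u(j+1) = 5u(j) − 20 = 5·(4t) − 20 = 4(5t − 5), so 4 | u(j+1).
By induction, 4 | u(k) for all k ≥ 1.

4 | u(k)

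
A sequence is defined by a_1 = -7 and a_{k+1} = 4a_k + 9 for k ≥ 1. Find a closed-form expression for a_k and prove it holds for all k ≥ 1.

Claim: a_k = -4^k − 3.

Base case: a_1 = -7, and -4^1 − 3 = -4 − 3 = -7.
Assume a_r = -4^r − 3 for some r ≥ 1.
Then a_{r+1} = 4a_r + 9 = 4·(-4^r − 3) + 9 = -4^{r+1} − 12 + 9 = -4^{r+1} − 3.
By induction, a_k = -4^k − 3 for all k ≥ 1.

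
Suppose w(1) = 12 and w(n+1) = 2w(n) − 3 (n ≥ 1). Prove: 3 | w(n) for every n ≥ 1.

Base case: w(1) = 12 = 3·4, so 3 | w(1).
Assume 3 | w(r), so w(r) = 3t for some integer t.
Then w(r+1) = 2w(r) − 3 = 2·(3t) − 3 = 3(2t − 1), so 3 | w(r+1).
By induction, 3 | w(n) for all n ≥ 1.

3 | w(n)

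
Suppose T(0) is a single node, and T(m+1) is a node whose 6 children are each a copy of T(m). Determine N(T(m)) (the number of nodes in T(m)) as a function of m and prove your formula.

Claim: N(T(m)) = (6^{m+1} − 1)/5.

Base case: N(T(0)) = 1, and (6^{0+1} − 1)/5 = 1.
Assume N(T(r)) = (6^{r+1} − 1)/5.
Then N(T(r+1)) = 1 + 6N(T(r)) = 1 + 6·(6^{r+1} − 1)/5 = 1 + (6^{r+2} − 6)/5 = (5 + 6^{r+2} − 6)/5 = (6^{r+2} − 1)/5.
So the formula holds for r+1, and by induction N(T(m)) = (6^{m+1} − 1)/5 for all m ≥ 0.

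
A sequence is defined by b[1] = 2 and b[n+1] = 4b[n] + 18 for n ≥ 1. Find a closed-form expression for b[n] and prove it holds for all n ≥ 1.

Claim: b[n] = 2·4^n − 6.

Base case: b[1] = 2, and 2·4^1 − 6 = 8 − 6 = 2.
Assume b[r] = 2·4^r − 6 for some r ≥ 1.
Then b[r+1] = 4b[r] + 18 = 4·(2·4^r − 6) + 18 = 8·4^r − 24 + 18 = 2·4^{r+1} − 6.
Hence b[n] = 2·4^n − 6 for every n ≥ 1, by induction.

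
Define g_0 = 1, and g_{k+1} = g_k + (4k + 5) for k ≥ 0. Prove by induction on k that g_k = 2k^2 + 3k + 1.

Base case: g_0 = 1, and 2·0^2 + 3·0 + 1 = 1.
Assume g_m = 2m^2 + 3m + 1.
Then g_{m+1} = g_m + (4m + 5) = (2m^2 + 3m + 1) + (4m + 5) = 2m^2 + 7m + 6,
and 2·(m+1)^2 + 3·(m+1) + 1 = 2m^2 + 7m + 6.
Hence g_k = 2k^2 + 3k + 1 for every k ≥ 0, by induction.

g_k = 2k^2 + 3k + 1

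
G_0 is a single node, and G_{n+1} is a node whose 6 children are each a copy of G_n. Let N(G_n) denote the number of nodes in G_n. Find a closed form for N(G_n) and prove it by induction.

Claim: N(G_n) = (6^{n+1} − 1)/5.

Base case: N(G_0) = 1, and (6^{0+1} − 1)/5 = 1.
Assume N(G_j) = (6^{j+1} − 1)/5.
Then N(G_{j+1}) = 1 + 6N(G_j) = 1 + 6·(6^{j+1} − 1)/5 = 1 + (6^{j+2} − 6)/5 = (5 + 6^{j+2} − 6)/5 = (6^{j+2} − 1)/5.
This completes the inductive step, so N(G_n) = (6^{n+1} − 1)/5 for all n ≥ 0.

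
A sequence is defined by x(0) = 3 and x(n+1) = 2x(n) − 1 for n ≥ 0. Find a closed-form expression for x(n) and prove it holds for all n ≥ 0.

Claim: x(n) = 2^{n+1} + 1.

Base case: x(0) = 3, and 2^{0+1} + 1 = 2 + 1 = 3.
Assume x(j) = 2^{j+1} + 1 for some j ≥ 0.
Then x(j+1) = 2x(j) − 1 = 2·(2^{j+1} + 1) − 1 = 2^{j+2} + 2 − 1 = 2^{j+2} + 1.
Hence x(n) = 2^{n+1} + 1 for every n ≥ 0, by induction.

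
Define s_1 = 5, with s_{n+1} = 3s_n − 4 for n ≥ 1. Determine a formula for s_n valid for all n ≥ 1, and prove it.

Claim: s_n = 3^n + 2.

Base case: s_1 = 5, and 3^1 + 2 = 3 + 2 = 5.
Assume s_j = 3^j + 2 for some j ≥ 1.
Then s_{j+1} = 3s_j − 4 = 3·(3^j + 2) − 4 = 3^{j+1} + 6 − 4 = 3^{j+1} + 2.
Hence s_n = 3^n + 2 for every n ≥ 1, by induction.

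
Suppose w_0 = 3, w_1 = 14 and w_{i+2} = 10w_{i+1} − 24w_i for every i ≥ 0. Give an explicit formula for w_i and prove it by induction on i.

Claim: w_i = 6^i + 2·4^i.

Base cases: w_0 = 3 and 6^0 + 2·4^0 = 3; w_1 = 14 and 6^1 + 2·4^1 = 14.
Assume w_j = 6^j + 2·4^j for all 0 ≤ j ≤ m, where m ≥ 1.
Then w_{m+1} = 10w_m − 24w_{m−1} = 10·(6^m + 2·4^m) − 24·(6^{m−1} + 2·4^{m−1}) = (10·6 − 24)6^{m−1} + 2·(10·4 − 24)4^{m−1} = 36·6^{m−1} + 32·4^{m−1} = 6^{m+1} + 2·4^{m+1}.
This completes the inductive step, so w_i = 6^i + 2·4^i for all i ≥ 0.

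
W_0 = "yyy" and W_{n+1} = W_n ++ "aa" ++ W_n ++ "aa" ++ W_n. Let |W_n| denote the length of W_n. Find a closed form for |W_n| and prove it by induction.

Claim: |W_n| = 5·3^n − 2.

Base case: |W_0| = 3, and 5·3^0 − 2 = 3.
Assume |W_j| = 5·3^j − 2.
Then |W_{j+1}| = 3|W_j| + 4 = 3(5·3^j − 2) + 4 = 5·3^{j+1} − 6 + 4 = 5·3^{j+1} − 2.
By induction, |W_n| = 5·3^n − 2 for all n ≥ 0.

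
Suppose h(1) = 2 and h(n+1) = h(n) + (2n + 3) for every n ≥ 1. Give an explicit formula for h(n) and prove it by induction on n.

Claim: h(n) = n^2 + 2n − 1.

Base case: h(1) = 2, and 1^2 + 2·1 − 1 = 2.
Assume h(k) = k^2 + 2k − 1.
Then h(k+1) = h(k) + (2k + 3) = (k^2 + 2k − 1) + (2k + 3) = k^2 + 4k + 2,
and (k+1)^2 + 2·(k+1) − 1 = k^2 + 4k + 2.
By induction, h(n) = n^2 + 2n − 1 for all n ≥ 1.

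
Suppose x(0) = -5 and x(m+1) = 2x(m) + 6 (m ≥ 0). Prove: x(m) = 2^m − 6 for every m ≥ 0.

Base case: x(0) = -5, and 2^0 − 6 = 1 − 6 = -5.
Assume x(r) = 2^r − 6 for some r ≥ 0.
Then x(r+1) = 2x(r) + 6 = 2·(2^r − 6) + 6 = 2^{r+1} − 12 + 6 = 2^{r+1} − 6.
Hence x(m) = 2^m − 6 for every m ≥ 0, by induction.

x(m) = 2^m − 6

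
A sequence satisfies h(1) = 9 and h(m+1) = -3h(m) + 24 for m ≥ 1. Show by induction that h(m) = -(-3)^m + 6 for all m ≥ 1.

Base case: h(1) = 9, and -(-3)^1 + 6 = 3 + 6 = 9.
Assume h(k) = -(-3)^k + 6 for some k ≥ 1.
Then h(k+1) = -3h(k) + 24 = -3·(-(-3)^k + 6) + 24 = 3·(-3)^k − 18 + 24 = -(-3)^{k+1} + 6.
Hence h(m) = -(-3)^m + 6 for every m ≥ 1, by induction.

h(m) = -(-3)^m + 6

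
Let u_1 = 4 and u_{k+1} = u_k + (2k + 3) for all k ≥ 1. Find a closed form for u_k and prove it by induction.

Claim: u_k = k^2 + 2k + 1.

Base case: u_1 = 4, and 1^2 + 2·1 + 1 = 4.
Assume u_r = r^2 + 2r + 1.
Then u_{r+1} = u_r + (2r + 3) = (r^2 + 2r + 1) + (2r + 3) = r^2 + 4r + 4,
and (r+1)^2 + 2·(r+1) + 1 = r^2 + 4r + 4.
By induction, u_k = k^2 + 2k + 1 for all k ≥ 1.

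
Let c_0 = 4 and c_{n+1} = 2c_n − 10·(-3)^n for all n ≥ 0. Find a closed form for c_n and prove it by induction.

Claim: c_n = 2·2^n + 2·(-3)^n.

Base case: c_0 = 4, and 2·2^0 + 2·(-3)^0 = 2 + 2 = 4.
Assume c_j = 2·2^j + 2·(-3)^j for some j ≥ 0.
Then c_{j+1} = 2c_j − 10·(-3)^j = 2·(2·2^j + 2·(-3)^j) − 10·(-3)^j = 2·2^{j+1} + 4·(-3)^j − 10·(-3)^j = 2·2^{j+1} − 6·(-3)^j = 2·2^{j+1} + 2·(-3)^{j+1}.
By induction, c_n = 2·2^n + 2·(-3)^n for all n ≥ 0.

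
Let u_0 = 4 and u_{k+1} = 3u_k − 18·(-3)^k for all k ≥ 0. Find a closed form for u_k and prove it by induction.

Claim: u_k = 3^k + 3·(-3)^k.

Base case: u_0 = 4, and 3^0 + 3·(-3)^0 = 1 + 3 = 4.
Assume u_m = 3^m + 3·(-3)^m for some m ≥ 0.
Then u_{m+1} = 3u_m − 18·(-3)^m = 3·(3^m + 3·(-3)^m) − 18·(-3)^m = 3^{m+1} + 9·(-3)^m − 18·(-3)^m = 3^{m+1} − 9·(-3)^m = 3^{m+1} + 3·(-3)^{m+1}.
So the formula holds for m+1, and by induction u_k = 3^k + 3·(-3)^k for all k ≥ 0.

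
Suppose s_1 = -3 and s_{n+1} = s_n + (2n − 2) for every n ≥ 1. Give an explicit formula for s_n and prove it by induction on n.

Claim: s_n = n^2 − 3n − 1.

Base case: s_1 = -3, and 1^2 − 3·1 − 1 = -3.
Assume s_r = r^2 − 3r − 1.
Then s_{r+1} = s_r + (2r − 2) = (r^2 − 3r − 1) + (2r − 2) = r^2 − r − 3,
and (r+1)^2 − 3·(r+1) − 1 = r^2 − r − 3.
This completes the inductive step, so s_n = n^2 − 3n − 1 for all n ≥ 1.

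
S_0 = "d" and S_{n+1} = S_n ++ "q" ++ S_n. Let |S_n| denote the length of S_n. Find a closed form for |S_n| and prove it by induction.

Claim: |S_n| = 2^{n+1} − 1.

Base case: |S_0| = 1, and 2^{0+1} − 1 = 1.
Assume |S_m| = 2^{m+1} − 1.
Then |S_{m+1}| = |S_m| + 1 + |S_m| = 2|S_m| + 1 = 2(2^{m+1} − 1) + 1 = 2^{m+2} − 2 + 1 = 2^{m+2} − 1.
So the formula holds for m+1, and by induction |S_n| = 2^{n+1} − 1 for all n ≥ 0.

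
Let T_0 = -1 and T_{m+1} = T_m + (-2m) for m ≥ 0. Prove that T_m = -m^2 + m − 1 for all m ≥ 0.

Base case: T_0 = -1, and -0^2 + 0 − 1 = -1.
Assume T_k = -k^2 + k − 1.
Then T_{k+1} = T_k + (-2k) = (-k^2 + k − 1) + (-2k) = -k^2 − k − 1,
and -(k+1)^2 + (k+1) − 1 = -k^2 − k − 1.
This completes the inductive step, so T_m = -m^2 + m − 1 for all m ≥ 0.

T_m = -m^2 + m − 1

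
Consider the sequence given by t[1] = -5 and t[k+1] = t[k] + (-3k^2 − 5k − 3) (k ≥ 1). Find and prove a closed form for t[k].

Claim: t[k] = -k^3 − k^2 − k − 2.

Base case: t[1] = -5, and -1^3 − 1^2 − 1 − 2 = -5.
Assume t[m] = -m^3 − m^2 − m − 2.
Then t[m+1] = t[m] + (-3m^2 − 5m − 3) = (-m^3 − m^2 − m − 2) + (-3m^2 − 5m − 3) = -m^3 − 4m^2 − 6m − 5,
and -(m+1)^3 − (m+1)^2 − (m+1) − 2 = -m^3 − 4m^2 − 6m − 5.
Hence t[k] = -k^3 − k^2 − k − 2 for every k ≥ 1, by induction.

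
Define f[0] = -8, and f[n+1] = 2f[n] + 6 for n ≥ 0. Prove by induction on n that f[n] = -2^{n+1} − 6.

Base case: f[0] = -8, and -2^{0+1} − 6 = -2 − 6 = -8.
Assume f[k] = -2^{k+1} − 6 for some k ≥ 0.
Then f[k+1] = 2f[k] + 6 = 2·(-2^{k+1} − 6) + 6 = -2^{k+2} − 12 + 6 = -2^{k+2} − 6.
So the formula holds for k+1, and by induction f[n] = -2^{n+1} − 6 for all n ≥ 0.

f[n] = -2^{n+1} − 6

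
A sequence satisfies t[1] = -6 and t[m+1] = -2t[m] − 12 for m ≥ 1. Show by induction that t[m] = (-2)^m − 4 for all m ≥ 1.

Base case: t[1] = -6, and (-2)^1 − 4 = -2 − 4 = -6.
Assume t[j] = (-2)^j − 4 for some j ≥ 1.
Then t[j+1] = -2t[j] − 12 = -2·((-2)^j − 4) − 12 = -2·(-2)^j + 8 − 12 = (-2)^{j+1} − 4.
So the formula holds for j+1, and by induction t[m] = (-2)^m − 4 for all m ≥ 1.

t[m] = (-2)^m − 4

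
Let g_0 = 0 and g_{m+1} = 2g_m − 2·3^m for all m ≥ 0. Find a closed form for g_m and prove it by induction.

Claim: g_m = 2·2^m − 2·3^m.

Base case: g_0 = 0, and 2·2^0 − 2·3^0 = 2 − 2 = 0.
Assume g_j = 2·2^j − 2·3^j for some j ≥ 0.
Then g_{j+1} = 2g_j − 2·3^j = 2·(2·2^j − 2·3^j) − 2·3^j = 2·2^{j+1} − 4·3^j − 2·3^j = 2·2^{j+1} − 6·3^j = 2·2^{j+1} − 2·3^{j+1}.
Hence g_m = 2·2^m − 2·3^m for every m ≥ 0, by induction.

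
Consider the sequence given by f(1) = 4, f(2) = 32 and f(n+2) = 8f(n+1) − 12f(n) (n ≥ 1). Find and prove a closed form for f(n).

Claim: f(n) = -2^n + 6^n.

Base cases: f(1) = 4 and -2^1 + 6^1 = 4; f(2) = 32 and -2^2 + 6^2 = 32.
Assume f(i) = -2^i + 6^i for all 1 ≤ i ≤ j, where j ≥ 2.
Then f(j+1) = 8f(j) − 12f(j−1) = 8·(-2^j + 6^j) − 12·(-2^{j−1} + 6^{j−1}) = -(8·2 − 12)2^{j−1} + (8·6 − 12)6^{j−1} = -4·2^{j−1} + 36·6^{j−1} = -2^{j+1} + 6^{j+1}.
Hence f(n) = -2^n + 6^n for every n ≥ 1, by strong induction.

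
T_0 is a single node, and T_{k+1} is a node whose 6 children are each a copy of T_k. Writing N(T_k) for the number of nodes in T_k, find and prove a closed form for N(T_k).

Claim: N(T_k) = (6^{k+1} − 1)/5.

Base case: N(T_0) = 1, and (6^{0+1} − 1)/5 = 1.
Assume N(T_m) = (6^{m+1} − 1)/5.
Then N(T_{m+1}) = 1 + 6N(T_m) = 1 + 6·(6^{m+1} − 1)/5 = 1 + (6^{m+2} − 6)/5 = (5 + 6^{m+2} − 6)/5 = (6^{m+2} − 1)/5.
Hence N(T_k) = (6^{k+1} − 1)/5 for every k ≥ 0, by induction.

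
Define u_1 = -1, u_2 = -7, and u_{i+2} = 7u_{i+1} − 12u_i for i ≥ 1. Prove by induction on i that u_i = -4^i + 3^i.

Base cases: u_1 = -1 and -4^1 + 3^1 = -1; u_2 = -7 and -4^2 + 3^2 = -7.
Assume u_j = -4^j + 3^j for all 1 ≤ j ≤ k, where k ≥ 2.
Then u_{k+1} = 7u_k − 12u_{k−1} = 7·(-4^k + 3^k) − 12·(-4^{k−1} + 3^{k−1}) = -(7·4 − 12)4^{k−1} + (7·3 − 12)3^{k−1} = -16·4^{k−1} + 9·3^{k−1} = -4^{k+1} + 3^{k+1}.
By strong induction, u_i = -4^i + 3^i for all i ≥ 1.

u_i = -4^i + 3^i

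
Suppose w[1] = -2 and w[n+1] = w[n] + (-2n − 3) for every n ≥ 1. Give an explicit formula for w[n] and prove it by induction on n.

Claim: w[n] = -n^2 − 2n + 1.

Base case: w[1] = -2, and -1^2 − 2·1 + 1 = -2.
Assume w[j] = -j^2 − 2j + 1.
Then w[j+1] = w[j] + (-2j − 3) = (-j^2 − 2j + 1) + (-2j − 3) = -j^2 − 4j − 2,
and -(j+1)^2 − 2·(j+1) + 1 = -j^2 − 4j − 2.
This completes the inductive step, so w[n] = -n^2 − 2n + 1 for all n ≥ 1.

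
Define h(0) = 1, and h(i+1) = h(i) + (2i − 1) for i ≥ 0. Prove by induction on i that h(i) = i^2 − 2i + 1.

Base case: h(0) = 1, and 0^2 − 2·0 + 1 = 1.
Assume h(r) = r^2 − 2r + 1.
Then h(r+1) = h(r) + (2r − 1) = (r^2 − 2r + 1) + (2r − 1) = r^2,
and (r+1)^2 − 2·(r+1) + 1 = r^2.
This completes the inductive step, so h(i) = i^2 − 2i + 1 for all i ≥ 0.

h(i) = i^2 − 2i + 1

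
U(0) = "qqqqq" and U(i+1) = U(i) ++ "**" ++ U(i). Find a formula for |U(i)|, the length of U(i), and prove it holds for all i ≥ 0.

Claim: |U(i)| = 7·2^i − 2.

Base case: |U(0)| = 5, and 7·2^0 − 2 = 5.
Assume |U(j)| = 7·2^j − 2.
Then |U(j+1)| = |U(j)| + 2 + |U(j)| = 2|U(j)| + 2 = 2(7·2^j − 2) + 2 = 7·2^{j+1} − 4 + 2 = 7·2^{j+1} − 2.
So the formula holds for j+1, and by induction |U(i)| = 7·2^i − 2 for all i ≥ 0.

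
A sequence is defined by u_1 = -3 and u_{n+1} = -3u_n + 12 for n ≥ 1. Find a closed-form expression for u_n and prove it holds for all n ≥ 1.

Claim: u_n = 2·(-3)^n + 3.

Base case: u_1 = -3, and 2·(-3)^1 + 3 = -6 + 3 = -3.
Assume u_k = 2·(-3)^k + 3 for some k ≥ 1.
Then u_{k+1} = -3u_k + 12 = -3·(2·(-3)^k + 3) + 12 = -6·(-3)^k − 9 + 12 = 2·(-3)^{k+1} + 3.
By induction, u_n = 2·(-3)^n + 3 for all n ≥ 1.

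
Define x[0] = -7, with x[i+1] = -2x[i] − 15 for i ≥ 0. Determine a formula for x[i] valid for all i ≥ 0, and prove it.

Claim: x[i] = -2·(-2)^i − 5.

Base case: x[0] = -7, and -2·(-2)^0 − 5 = -2 − 5 = -7.
Assume x[j] = -2·(-2)^j − 5 for some j ≥ 0.
Then x[j+1] = -2x[j] − 15 = -2·(-2·(-2)^j − 5) − 15 = 4·(-2)^j + 10 − 15 = -2·(-2)^{j+1} − 5.
By induction, x[i] = -2·(-2)^i − 5 for all i ≥ 0.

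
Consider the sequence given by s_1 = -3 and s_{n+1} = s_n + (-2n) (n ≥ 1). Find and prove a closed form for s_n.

Claim: s_n = -n^2 + n − 3.

Base case: s_1 = -3, and -1^2 + 1 − 3 = -3.
Assume s_r = -r^2 + r − 3.
Then s_{r+1} = s_r + (-2r) = (-r^2 + r − 3) + (-2r) = -r^2 − r − 3,
and -(r+1)^2 + (r+1) − 3 = -r^2 − r − 3.
Hence s_n = -n^2 + n − 3 for every n ≥ 1, by induction.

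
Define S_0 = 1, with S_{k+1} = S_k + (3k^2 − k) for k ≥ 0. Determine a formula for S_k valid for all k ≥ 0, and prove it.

Claim: S_k = k^3 − 2k^2 + k + 1.

Base case: S_0 = 1, and 0^3 − 2·0^2 + 0 + 1 = 1.
Assume S_r = r^3 − 2r^2 + r + 1.
Then S_{r+1} = S_r + (3r^2 − r) = (r^3 − 2r^2 + r + 1) + (3r^2 − r) = r^3 + r^2 + 1,
and (r+1)^3 − 2·(r+1)^2 + (r+1) + 1 = r^3 + r^2 + 1.
By induction, S_k = k^3 − 2k^2 + k + 1 for all k ≥ 0.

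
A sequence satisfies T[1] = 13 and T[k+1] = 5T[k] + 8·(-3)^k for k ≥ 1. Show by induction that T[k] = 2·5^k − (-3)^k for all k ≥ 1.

Base case: T[1] = 13, and 2·5^1 − (-3)^1 = 10 + 3 = 13.
Assume T[r] = 2·5^r − (-3)^r for some r ≥ 1.
Then T[r+1] = 5T[r] + 8·(-3)^r = 5·(2·5^r − (-3)^r) + 8·(-3)^r = 2·5^{r+1} − 5·(-3)^r + 8·(-3)^r = 2·5^{r+1} + 3·(-3)^r = 2·5^{r+1} − (-3)^{r+1}.
By induction, T[k] = 2·5^k − (-3)^k for all k ≥ 1.

T[k] = 2·5^k − (-3)^k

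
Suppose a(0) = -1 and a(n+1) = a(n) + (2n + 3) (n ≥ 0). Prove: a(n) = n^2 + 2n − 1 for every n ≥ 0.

Base case: a(0) = -1, and 0^2 + 2·0 − 1 = -1.
Assume a(r) = r^2 + 2r − 1.
Then a(r+1) = a(r) + (2r + 3) = (r^2 + 2r − 1) + (2r + 3) = r^2 + 4r + 2,
and (r+1)^2 + 2·(r+1) − 1 = r^2 + 4r + 2.
By induction, a(n) = n^2 + 2n − 1 for all n ≥ 0.

a(n) = n^2 + 2n − 1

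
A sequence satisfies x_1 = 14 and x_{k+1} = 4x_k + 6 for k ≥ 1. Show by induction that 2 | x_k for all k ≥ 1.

Base case: x_1 = 14 = 2·7, so 2 | x_1.
Assume 2 | x_j, so x_j = 2t for some integer t.
Then x_{j+1} = 4x_j + 6 = 4·(2t) + 6 = 2(4t + 3), so 2 | x_{j+1}.
Hence 2 | x_k for every k ≥ 1, by induction.

2 | x_k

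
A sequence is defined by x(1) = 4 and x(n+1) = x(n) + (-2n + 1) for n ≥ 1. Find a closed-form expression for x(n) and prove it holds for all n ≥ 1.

Claim: x(n) = -n^2 + 2n + 3.

Base case: x(1) = 4, and -1^2 + 2·1 + 3 = 4.
Assume x(m) = -m^2 + 2m + 3.
Then x(m+1) = x(m) + (-2m + 1) = (-m^2 + 2m + 3) + (-2m + 1) = -m^2 + 4,
and -(m+1)^2 + 2·(m+1) + 3 = -m^2 + 4.
Hence x(n) = -n^2 + 2n + 3 for every n ≥ 1, by induction.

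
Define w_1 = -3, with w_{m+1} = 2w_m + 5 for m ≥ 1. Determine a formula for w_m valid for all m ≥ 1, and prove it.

Claim: w_m = 2^m − 5.

Base case: w_1 = -3, and 2^1 − 5 = 2 − 5 = -3.
Assume w_r = 2^r − 5 for some r ≥ 1.
Then w_{r+1} = 2w_r + 5 = 2·(2^r − 5) + 5 = 2^{r+1} − 10 + 5 = 2^{r+1} − 5.
By induction, w_m = 2^m − 5 for all m ≥ 1.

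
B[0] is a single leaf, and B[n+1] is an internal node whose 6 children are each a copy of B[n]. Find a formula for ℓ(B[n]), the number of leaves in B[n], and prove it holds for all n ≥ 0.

Claim: ℓ(B[n]) = 6^n.

Base case: ℓ(B[0]) = 1, and 6^0 = 1.
Assume ℓ(B[r]) = 6^r.
Then ℓ(B[r+1]) = 6·ℓ(B[r]) = 6·6^r = 6^{r+1}.
This completes the inductive step, so ℓ(B[n]) = 6^n for all n ≥ 0.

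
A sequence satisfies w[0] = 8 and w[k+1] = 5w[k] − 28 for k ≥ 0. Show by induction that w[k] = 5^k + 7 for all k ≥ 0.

Base case: w[0] = 8, and 5^0 + 7 = 1 + 7 = 8.
Assume w[j] = 5^j + 7 for some j ≥ 0.
Then w[j+1] = 5w[j] − 28 = 5·(5^j + 7) − 28 = 5^{j+1} + 35 − 28 = 5^{j+1} + 7.
So the formula holds for j+1, and by induction w[k] = 5^k + 7 for all k ≥ 0.

w[k] = 5^k + 7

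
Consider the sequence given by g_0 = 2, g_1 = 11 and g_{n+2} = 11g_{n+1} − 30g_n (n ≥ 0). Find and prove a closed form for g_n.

Claim: g_n = 5^n + 6^n.

Base cases: g_0 = 2 and 5^0 + 6^0 = 2; g_1 = 11 and 5^1 + 6^1 = 11.
Assume g_i = 5^i + 6^i for all 0 ≤ i ≤ j, where j ≥ 1.
Then g_{j+1} = 11g_j − 30g_{j−1} = 11·(5^j + 6^j) − 30·(5^{j−1} + 6^{j−1}) = (11·5 − 30)5^{j−1} + (11·6 − 30)6^{j−1} = 25·5^{j−1} + 36·6^{j−1} = 5^{j+1} + 6^{j+1}.
This completes the inductive step, so g_n = 5^n + 6^n for all n ≥ 0.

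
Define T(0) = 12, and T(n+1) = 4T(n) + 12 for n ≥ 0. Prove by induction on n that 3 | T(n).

Base case: T(0) = 12 = 3·4, so 3 | T(0).
Assume 3 | T(j), so T(j) = 3t for some integer t.
Then T(j+1) = 4T(j) + 12 = 4·(3t) + 12 = 3(4t + 4), so 3 | T(j+1).
By induction, 3 | T(n) for all n ≥ 0.

3 | T(n)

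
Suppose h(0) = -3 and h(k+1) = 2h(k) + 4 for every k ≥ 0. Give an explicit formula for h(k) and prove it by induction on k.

Claim: h(k) = 2^k − 4.

Base case: h(0) = -3, and 2^0 − 4 = 1 − 4 = -3.
Assume h(j) = 2^j − 4 for some j ≥ 0.
Then h(j+1) = 2h(j) + 4 = 2·(2^j − 4) + 4 = 2^{j+1} − 8 + 4 = 2^{j+1} − 4.
So the formula holds for j+1, and by induction h(k) = 2^k − 4 for all k ≥ 0.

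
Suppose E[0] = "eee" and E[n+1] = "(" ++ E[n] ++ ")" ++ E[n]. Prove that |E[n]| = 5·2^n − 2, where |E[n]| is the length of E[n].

Base case: |E[0]| = 3, and 5·2^0 − 2 = 3.
Assume |E[r]| = 5·2^r − 2.
Then |E[r+1]| = 1 + |E[r]| + 1 + |E[r]| = 2|E[r]| + 2 = 2(5·2^r − 2) + 2 = 5·2^{r+1} − 4 + 2 = 5·2^{r+1} − 2.
This completes the inductive step, so |E[n]| = 5·2^n − 2 for all n ≥ 0.

|E[n]| = 5·2^n − 2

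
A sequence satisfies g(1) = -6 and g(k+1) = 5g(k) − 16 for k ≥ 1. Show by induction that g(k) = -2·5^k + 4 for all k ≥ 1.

Base case: g(1) = -6, and -2·5^1 + 4 = -10 + 4 = -6.
Assume g(m) = -2·5^m + 4 for some m ≥ 1.
Then g(m+1) = 5g(m) − 16 = 5·(-2·5^m + 4) − 16 = -10·5^m + 20 − 16 = -2·5^{m+1} + 4.
Hence g(k) = -2·5^k + 4 for every k ≥ 1, by induction.

g(k) = -2·5^k + 4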